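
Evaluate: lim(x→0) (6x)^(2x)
This is an exponential indeterminate form.

For exponential indeterminate forms, take the natural log:
  Let L = lim(x→0) (6x)^(2x)
  Then ln(L) = lim(x→0) [exponent × ln(base)]
  Evaluate using L'Hôpital or standard limits, then exponentiate.
  L = 1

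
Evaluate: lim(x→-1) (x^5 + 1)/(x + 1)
This is a standard limit.

Factor or rationalize the expression:
  lim(x→-1) (x^5 + 1)/(x + 1) = 5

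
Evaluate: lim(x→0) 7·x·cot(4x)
This is a 0·∞ indeterminate form.

Rewrite 0·∞ as a quotient (0/0 or ∞/∞ form), then apply L'Hôpital's rule:
  lim(x→0) 7·x·cot(4x) = 7/4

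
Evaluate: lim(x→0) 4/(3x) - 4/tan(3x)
This is an ∞-∞ indeterminate form.

Combine fractions or rationalize to convert ∞-∞ to 0/0 form:
  lim(x→0) 4/(3x) - 4/tan(3x) = 0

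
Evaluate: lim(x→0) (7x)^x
This is an exponential indeterminate form.

For exponential indeterminate forms, take the natural log:
  Let L = lim(x→0) (7x)^x
  Then ln(L) = lim(x→0) [exponent × ln(base)]
  Evaluate using L'Hôpital or standard limits, then exponentiate.
  L = 1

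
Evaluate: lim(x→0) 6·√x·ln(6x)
This is a 0·∞ indeterminate form.

Rewrite 0·∞ as a quotient (0/0 or ∞/∞ form), then apply L'Hôpital's rule:
  lim(x→0) 6·√x·ln(6x) = 0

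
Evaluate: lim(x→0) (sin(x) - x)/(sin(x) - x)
This is a 0/0 indeterminate form.

Apply L'Hôpital's rule: differentiate numerator and denominator separately.
  f(x) = -x + sin(x)   ⇒   f'(x) = cos(x) - 1
  g(x) = -x + sin(x)   ⇒   g'(x) = cos(x) - 1
  lim(x→0) f'(x)/g'(x) = lim(x→0) (cos(x) - 1)/(cos(x) - 1)
  = 1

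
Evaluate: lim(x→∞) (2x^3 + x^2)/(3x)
This is an ∞/∞ indeterminate form.

Apply L'Hôpital's rule: differentiate numerator and denominator separately.
  f(x) = 2·x^3 + x^2   ⇒   f'(x) = 6·x^2 + 2·x
  g(x) = 3·x   ⇒   g'(x) = 3
  lim(x→∞) f'(x)/g'(x) = lim(x→∞) (6·x^2 + 2·x)/(3)
  = ∞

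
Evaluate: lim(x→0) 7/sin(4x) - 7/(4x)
This is an ∞-∞ indeterminate form.

Combine fractions or rationalize to convert ∞-∞ to 0/0 form:
  lim(x→0) 7/sin(4x) - 7/(4x) = 0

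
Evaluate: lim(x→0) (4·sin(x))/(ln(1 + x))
This is a 0/0 indeterminate form.

Apply L'Hôpital's rule: differentiate numerator and denominator separately.
  f(x) = 4·sin(x)   ⇒   f'(x) = 4·cos(x)
  g(x) = ln(x + 1)   ⇒   g'(x) = 1/(x + 1)
  lim(x→0) f'(x)/g'(x) = lim(x→0) (4·cos(x))/(1/(x + 1))
  = 4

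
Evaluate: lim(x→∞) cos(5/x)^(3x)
This is an exponential indeterminate form.

For exponential indeterminate forms, take the natural log:
  Let L = lim(x→∞) cos(5/x)^(3x)
  Then ln(L) = lim(x→∞) [exponent × ln(base)]
  Evaluate using L'Hôpital or standard limits, then exponentiate.
  L = 1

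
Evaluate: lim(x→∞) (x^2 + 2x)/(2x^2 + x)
This is an ∞/∞ indeterminate form.

Apply L'Hôpital's rule: differentiate numerator and denominator separately.
  f(x) = x^2 + 2·x   ⇒   f'(x) = 2·x + 2
  g(x) = 2·x^2 + x   ⇒   g'(x) = 4·x + 1
  lim(x→∞) f'(x)/g'(x) = lim(x→∞) (2·x + 2)/(4·x + 1)
  = 1/2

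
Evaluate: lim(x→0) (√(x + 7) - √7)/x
This is a standard limit.

Factor or rationalize the expression:
  lim(x→0) (√(x + 7) - √7)/x = sqrt(7)/14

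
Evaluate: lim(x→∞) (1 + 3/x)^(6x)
This is an exponential indeterminate form.

For exponential indeterminate forms, take the natural log:
  Let L = lim(x→∞) (1 + 3/x)^(6x)
  Then ln(L) = lim(x→∞) [exponent × ln(base)]
  Evaluate using L'Hôpital or standard limits, then exponentiate.
  L = e^(18)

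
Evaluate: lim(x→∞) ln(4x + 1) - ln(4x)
This is an ∞-∞ indeterminate form.

Combine fractions or rationalize to convert ∞-∞ to 0/0 form:
  lim(x→∞) ln(4x + 1) - ln(4x) = 0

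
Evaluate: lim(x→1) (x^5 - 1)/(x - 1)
This is a standard limit.

Factor or rationalize the expression:
  lim(x→1) (x^5 - 1)/(x - 1) = 5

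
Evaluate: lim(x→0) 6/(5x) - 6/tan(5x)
This is an ∞-∞ indeterminate form.

Combine fractions or rationalize to convert ∞-∞ to 0/0 form:
  lim(x→0) 6/(5x) - 6/tan(5x) = 0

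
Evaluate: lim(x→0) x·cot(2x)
This is a 0·∞ indeterminate form.

Rewrite 0·∞ as a quotient (0/0 or ∞/∞ form), then apply L'Hôpital's rule:
  lim(x→0) x·cot(2x) = 1/2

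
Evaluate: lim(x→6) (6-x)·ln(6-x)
This is a 0·∞ indeterminate form.

Rewrite 0·∞ as a quotient (0/0 or ∞/∞ form), then apply L'Hôpital's rule:
  lim(x→6) (6-x)·ln(6-x) = 0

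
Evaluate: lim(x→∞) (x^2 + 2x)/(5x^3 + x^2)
This is an ∞/∞ indeterminate form.

Apply L'Hôpital's rule: differentiate numerator and denominator separately.
  f(x) = x^2 + 2·x   ⇒   f'(x) = 2·x + 2
  g(x) = 5·x^3 + x^2   ⇒   g'(x) = 15·x^2 + 2·x
  lim(x→∞) f'(x)/g'(x) = lim(x→∞) (2·x + 2)/(15·x^2 + 2·x)
  = 0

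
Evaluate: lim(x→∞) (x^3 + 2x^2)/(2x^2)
This is an ∞/∞ indeterminate form.

Apply L'Hôpital's rule: differentiate numerator and denominator separately.
  f(x) = x^3 + 2·x^2   ⇒   f'(x) = 3·x^2 + 4·x
  g(x) = 2·x^2   ⇒   g'(x) = 4·x
  lim(x→∞) f'(x)/g'(x) = lim(x→∞) (3·x^2 + 4·x)/(4·x)
  = ∞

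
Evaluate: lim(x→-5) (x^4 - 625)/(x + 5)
This is a standard limit.

Factor or rationalize the expression:
  lim(x→-5) (x^4 - 625)/(x + 5) = -500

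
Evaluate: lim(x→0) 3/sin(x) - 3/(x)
This is an ∞-∞ indeterminate form.

Combine fractions or rationalize to convert ∞-∞ to 0/0 form:
  lim(x→0) 3/sin(x) - 3/(x) = 0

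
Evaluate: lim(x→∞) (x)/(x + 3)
This is an ∞/∞ indeterminate form.

Apply L'Hôpital's rule: differentiate numerator and denominator separately.
  f(x) = x   ⇒   f'(x) = 1
  g(x) = x + 3   ⇒   g'(x) = 1
  lim(x→∞) f'(x)/g'(x) = lim(x→∞) (1)/(1)
  = 1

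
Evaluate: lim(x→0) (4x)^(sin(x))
This is an exponential indeterminate form.

For exponential indeterminate forms, take the natural log:
  Let L = lim(x→0) (4x)^(sin(x))
  Then ln(L) = lim(x→0) [exponent × ln(base)]
  Evaluate using L'Hôpital or standard limits, then exponentiate.
  L = 1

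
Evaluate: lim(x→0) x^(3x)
This is an exponential indeterminate form.

For exponential indeterminate forms, take the natural log:
  Let L = lim(x→0) x^(3x)
  Then ln(L) = lim(x→0) [exponent × ln(base)]
  Evaluate using L'Hôpital or standard limits, then exponentiate.
  L = 1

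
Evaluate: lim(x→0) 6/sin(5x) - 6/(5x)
This is an ∞-∞ indeterminate form.

Combine fractions or rationalize to convert ∞-∞ to 0/0 form:
  lim(x→0) 6/sin(5x) - 6/(5x) = 0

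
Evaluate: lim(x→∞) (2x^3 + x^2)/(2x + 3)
This is an ∞/∞ indeterminate form.

Apply L'Hôpital's rule: differentiate numerator and denominator separately.
  f(x) = 2·x^3 + x^2   ⇒   f'(x) = 6·x^2 + 2·x
  g(x) = 2·x + 3   ⇒   g'(x) = 2
  lim(x→∞) f'(x)/g'(x) = lim(x→∞) (6·x^2 + 2·x)/(2)
  = ∞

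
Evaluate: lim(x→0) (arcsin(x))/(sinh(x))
This is a 0/0 indeterminate form.

Apply L'Hôpital's rule: differentiate numerator and denominator separately.
  f(x) = asin(x)   ⇒   f'(x) = 1/sqrt(1 - x^2)
  g(x) = sinh(x)   ⇒   g'(x) = cosh(x)
  lim(x→0) f'(x)/g'(x) = lim(x→0) (1/sqrt(1 - x^2))/(cosh(x))
  = 1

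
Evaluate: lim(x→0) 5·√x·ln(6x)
This is a 0·∞ indeterminate form.

Rewrite 0·∞ as a quotient (0/0 or ∞/∞ form), then apply L'Hôpital's rule:
  lim(x→0) 5·√x·ln(6x) = 0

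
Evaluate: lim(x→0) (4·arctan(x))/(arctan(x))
This is a 0/0 indeterminate form.

Apply L'Hôpital's rule: differentiate numerator and denominator separately.
  f(x) = 4·atan(x)   ⇒   f'(x) = 4/(x^2 + 1)
  g(x) = atan(x)   ⇒   g'(x) = 1/(x^2 + 1)
  lim(x→0) f'(x)/g'(x) = lim(x→0) (4/(x^2 + 1))/(1/(x^2 + 1))
  = 4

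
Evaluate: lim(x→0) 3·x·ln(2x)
This is a 0·∞ indeterminate form.

Rewrite 0·∞ as a quotient (0/0 or ∞/∞ form), then apply L'Hôpital's rule:
  lim(x→0) 3·x·ln(2x) = 0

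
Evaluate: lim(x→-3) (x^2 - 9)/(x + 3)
This is a standard limit.

Factor or rationalize the expression:
  lim(x→-3) (x^2 - 9)/(x + 3) = -6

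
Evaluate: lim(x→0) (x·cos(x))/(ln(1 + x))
This is a 0/0 indeterminate form.

Apply L'Hôpital's rule: differentiate numerator and denominator separately.
  f(x) = x·cos(x)   ⇒   f'(x) = -x·sin(x) + cos(x)
  g(x) = ln(x + 1)   ⇒   g'(x) = 1/(x + 1)
  lim(x→0) f'(x)/g'(x) = lim(x→0) (-x·sin(x) + cos(x))/(1/(x + 1))
  = 1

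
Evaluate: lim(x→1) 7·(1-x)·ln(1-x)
This is a 0·∞ indeterminate form.

Rewrite 0·∞ as a quotient (0/0 or ∞/∞ form), then apply L'Hôpital's rule:
  lim(x→1) 7·(1-x)·ln(1-x) = 0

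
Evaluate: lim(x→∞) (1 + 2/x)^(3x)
This is an exponential indeterminate form.

For exponential indeterminate forms, take the natural log:
  Let L = lim(x→∞) (1 + 2/x)^(3x)
  Then ln(L) = lim(x→∞) [exponent × ln(base)]
  Evaluate using L'Hôpital or standard limits, then exponentiate.
  L = e^(6)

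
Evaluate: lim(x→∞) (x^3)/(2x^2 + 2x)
This is an ∞/∞ indeterminate form.

Apply L'Hôpital's rule: differentiate numerator and denominator separately.
  f(x) = x^3   ⇒   f'(x) = 3·x^2
  g(x) = 2·x^2 + 2·x   ⇒   g'(x) = 4·x + 2
  lim(x→∞) f'(x)/g'(x) = lim(x→∞) (3·x^2)/(4·x + 2)
  = ∞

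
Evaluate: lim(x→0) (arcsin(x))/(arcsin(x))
This is a 0/0 indeterminate form.

Apply L'Hôpital's rule: differentiate numerator and denominator separately.
  f(x) = asin(x)   ⇒   f'(x) = 1/sqrt(1 - x^2)
  g(x) = asin(x)   ⇒   g'(x) = 1/sqrt(1 - x^2)
  lim(x→0) f'(x)/g'(x) = lim(x→0) (1/sqrt(1 - x^2))/(1/sqrt(1 - x^2))
  = 1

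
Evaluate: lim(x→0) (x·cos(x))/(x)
This is a 0/0 indeterminate form.

Apply L'Hôpital's rule: differentiate numerator and denominator separately.
  f(x) = x·cos(x)   ⇒   f'(x) = -x·sin(x) + cos(x)
  g(x) = x   ⇒   g'(x) = 1
  lim(x→0) f'(x)/g'(x) = lim(x→0) (-x·sin(x) + cos(x))/(1)
  = 1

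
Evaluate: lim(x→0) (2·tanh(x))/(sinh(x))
This is a 0/0 indeterminate form.

Apply L'Hôpital's rule: differentiate numerator and denominator separately.
  f(x) = 2·tanh(x)   ⇒   f'(x) = 2 - 2·tanh(x)^2
  g(x) = sinh(x)   ⇒   g'(x) = cosh(x)
  lim(x→0) f'(x)/g'(x) = lim(x→0) (2 - 2·tanh(x)^2)/(cosh(x))
  = 2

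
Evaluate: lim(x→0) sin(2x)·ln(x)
This is a 0·∞ indeterminate form.

Rewrite 0·∞ as a quotient (0/0 or ∞/∞ form), then apply L'Hôpital's rule:
  lim(x→0) sin(2x)·ln(x) = 0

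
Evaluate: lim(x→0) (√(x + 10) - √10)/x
This is a standard limit.

Factor or rationalize the expression:
  lim(x→0) (√(x + 10) - √10)/x = sqrt(10)/20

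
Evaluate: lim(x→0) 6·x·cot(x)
This is a 0·∞ indeterminate form.

Rewrite 0·∞ as a quotient (0/0 or ∞/∞ form), then apply L'Hôpital's rule:
  lim(x→0) 6·x·cot(x) = 6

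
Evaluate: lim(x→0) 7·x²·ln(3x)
This is a 0·∞ indeterminate form.

Rewrite 0·∞ as a quotient (0/0 or ∞/∞ form), then apply L'Hôpital's rule:
  lim(x→0) 7·x²·ln(3x) = 0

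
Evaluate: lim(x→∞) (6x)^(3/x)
This is an exponential indeterminate form.

For exponential indeterminate forms, take the natural log:
  Let L = lim(x→∞) (6x)^(3/x)
  Then ln(L) = lim(x→∞) [exponent × ln(base)]
  Evaluate using L'Hôpital or standard limits, then exponentiate.
  L = 1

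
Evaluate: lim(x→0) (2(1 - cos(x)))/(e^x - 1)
This is a 0/0 indeterminate form.

Apply L'Hôpital's rule: differentiate numerator and denominator separately.
  f(x) = 2 - 2·cos(x)   ⇒   f'(x) = 2·sin(x)
  g(x) = e^(x) - 1   ⇒   g'(x) = e^(x)
  lim(x→0) f'(x)/g'(x) = lim(x→0) (2·sin(x))/(e^(x))
  = 0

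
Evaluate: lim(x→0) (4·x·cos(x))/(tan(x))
This is a 0/0 indeterminate form.

Apply L'Hôpital's rule: differentiate numerator and denominator separately.
  f(x) = 4·x·cos(x)   ⇒   f'(x) = -4·x·sin(x) + 4·cos(x)
  g(x) = tan(x)   ⇒   g'(x) = tan(x)^2 + 1
  lim(x→0) f'(x)/g'(x) = lim(x→0) (-4·x·sin(x) + 4·cos(x))/(tan(x)^2 + 1)
  = 4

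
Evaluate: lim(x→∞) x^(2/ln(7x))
This is an exponential indeterminate form.

For exponential indeterminate forms, take the natural log:
  Let L = lim(x→∞) x^(2/ln(7x))
  Then ln(L) = lim(x→∞) [exponent × ln(base)]
  Evaluate using L'Hôpital or standard limits, then exponentiate.
  L = e²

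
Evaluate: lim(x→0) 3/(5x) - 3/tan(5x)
This is an ∞-∞ indeterminate form.

Combine fractions or rationalize to convert ∞-∞ to 0/0 form:
  lim(x→0) 3/(5x) - 3/tan(5x) = 0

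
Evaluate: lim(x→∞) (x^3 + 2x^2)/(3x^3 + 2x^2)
This is an ∞/∞ indeterminate form.

Apply L'Hôpital's rule: differentiate numerator and denominator separately.
  f(x) = x^3 + 2·x^2   ⇒   f'(x) = 3·x^2 + 4·x
  g(x) = 3·x^3 + 2·x^2   ⇒   g'(x) = 9·x^2 + 4·x
  lim(x→∞) f'(x)/g'(x) = lim(x→∞) (3·x^2 + 4·x)/(9·x^2 + 4·x)
  = 1/3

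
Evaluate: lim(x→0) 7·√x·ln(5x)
This is a 0·∞ indeterminate form.

Rewrite 0·∞ as a quotient (0/0 or ∞/∞ form), then apply L'Hôpital's rule:
  lim(x→0) 7·√x·ln(5x) = 0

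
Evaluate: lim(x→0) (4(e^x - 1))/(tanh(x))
This is a 0/0 indeterminate form.

Apply L'Hôpital's rule: differentiate numerator and denominator separately.
  f(x) = 4·e^(x) - 4   ⇒   f'(x) = 4·e^(x)
  g(x) = tanh(x)   ⇒   g'(x) = 1 - tanh(x)^2
  lim(x→0) f'(x)/g'(x) = lim(x→0) (4·e^(x))/(1 - tanh(x)^2)
  = 4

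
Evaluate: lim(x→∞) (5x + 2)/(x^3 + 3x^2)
This is an ∞/∞ indeterminate form.

Apply L'Hôpital's rule: differentiate numerator and denominator separately.
  f(x) = 5·x + 2   ⇒   f'(x) = 5
  g(x) = x^3 + 3·x^2   ⇒   g'(x) = 3·x^2 + 6·x
  lim(x→∞) f'(x)/g'(x) = lim(x→∞) (5)/(3·x^2 + 6·x)
  = 0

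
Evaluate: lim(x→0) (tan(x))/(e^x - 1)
This is a 0/0 indeterminate form.

Apply L'Hôpital's rule: differentiate numerator and denominator separately.
  f(x) = tan(x)   ⇒   f'(x) = tan(x)^2 + 1
  g(x) = e^(x) - 1   ⇒   g'(x) = e^(x)
  lim(x→0) f'(x)/g'(x) = lim(x→0) (tan(x)^2 + 1)/(e^(x))
  = 1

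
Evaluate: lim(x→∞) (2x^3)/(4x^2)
This is an ∞/∞ indeterminate form.

Apply L'Hôpital's rule: differentiate numerator and denominator separately.
  f(x) = 2·x^3   ⇒   f'(x) = 6·x^2
  g(x) = 4·x^2   ⇒   g'(x) = 8·x
  lim(x→∞) f'(x)/g'(x) = lim(x→∞) (6·x^2)/(8·x)
  = ∞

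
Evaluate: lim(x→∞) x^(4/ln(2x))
This is an exponential indeterminate form.

For exponential indeterminate forms, take the natural log:
  Let L = lim(x→∞) x^(4/ln(2x))
  Then ln(L) = lim(x→∞) [exponent × ln(base)]
  Evaluate using L'Hôpital or standard limits, then exponentiate.
  L = e^(4)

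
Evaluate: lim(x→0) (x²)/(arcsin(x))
This is a 0/0 indeterminate form.

Apply L'Hôpital's rule: differentiate numerator and denominator separately.
  f(x) = x^2   ⇒   f'(x) = 2·x
  g(x) = asin(x)   ⇒   g'(x) = 1/sqrt(1 - x^2)
  lim(x→0) f'(x)/g'(x) = lim(x→0) (2·x)/(1/sqrt(1 - x^2))
  = 0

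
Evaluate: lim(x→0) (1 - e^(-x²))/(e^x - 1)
This is a 0/0 indeterminate form.

Apply L'Hôpital's rule: differentiate numerator and denominator separately.
  f(x) = 1 - e^(-x^2)   ⇒   f'(x) = 2·x·e^(-x^2)
  g(x) = e^(x) - 1   ⇒   g'(x) = e^(x)
  lim(x→0) f'(x)/g'(x) = lim(x→0) (2·x·e^(-x^2))/(e^(x))
  = 0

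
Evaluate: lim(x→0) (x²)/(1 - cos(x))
This is a 0/0 indeterminate form.

Apply L'Hôpital's rule: differentiate numerator and denominator separately.
  f(x) = x^2   ⇒   f'(x) = 2·x
  g(x) = 1 - cos(x)   ⇒   g'(x) = sin(x)
  lim(x→0) f'(x)/g'(x) = lim(x→0) (2·x)/(sin(x))
  = 2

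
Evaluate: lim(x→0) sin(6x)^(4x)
This is an exponential indeterminate form.

For exponential indeterminate forms, take the natural log:
  Let L = lim(x→0) sin(6x)^(4x)
  Then ln(L) = lim(x→0) [exponent × ln(base)]
  Evaluate using L'Hôpital or standard limits, then exponentiate.
  L = 1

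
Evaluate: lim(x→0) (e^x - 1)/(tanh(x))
This is a 0/0 indeterminate form.

Apply L'Hôpital's rule: differentiate numerator and denominator separately.
  f(x) = e^(x) - 1   ⇒   f'(x) = e^(x)
  g(x) = tanh(x)   ⇒   g'(x) = 1 - tanh(x)^2
  lim(x→0) f'(x)/g'(x) = lim(x→0) (e^(x))/(1 - tanh(x)^2)
  = 1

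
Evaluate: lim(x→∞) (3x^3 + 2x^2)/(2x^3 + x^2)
This is an ∞/∞ indeterminate form.

Apply L'Hôpital's rule: differentiate numerator and denominator separately.
  f(x) = 3·x^3 + 2·x^2   ⇒   f'(x) = 9·x^2 + 4·x
  g(x) = 2·x^3 + x^2   ⇒   g'(x) = 6·x^2 + 2·x
  lim(x→∞) f'(x)/g'(x) = lim(x→∞) (9·x^2 + 4·x)/(6·x^2 + 2·x)
  = 3/2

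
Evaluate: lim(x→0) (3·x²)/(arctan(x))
This is a 0/0 indeterminate form.

Apply L'Hôpital's rule: differentiate numerator and denominator separately.
  f(x) = 3·x^2   ⇒   f'(x) = 6·x
  g(x) = atan(x)   ⇒   g'(x) = 1/(x^2 + 1)
  lim(x→0) f'(x)/g'(x) = lim(x→0) (6·x)/(1/(x^2 + 1))
  = 0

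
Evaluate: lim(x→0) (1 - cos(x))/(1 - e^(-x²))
This is a 0/0 indeterminate form.

Apply L'Hôpital's rule: differentiate numerator and denominator separately.
  f(x) = 1 - cos(x)   ⇒   f'(x) = sin(x)
  g(x) = 1 - e^(-x^2)   ⇒   g'(x) = 2·x·e^(-x^2)
  lim(x→0) f'(x)/g'(x) = lim(x→0) (sin(x))/(2·x·e^(-x^2))
  = 1/2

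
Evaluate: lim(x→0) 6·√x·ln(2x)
This is a 0·∞ indeterminate form.

Rewrite 0·∞ as a quotient (0/0 or ∞/∞ form), then apply L'Hôpital's rule:
  lim(x→0) 6·√x·ln(2x) = 0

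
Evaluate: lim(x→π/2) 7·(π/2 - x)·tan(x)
This is a 0·∞ indeterminate form.

Rewrite 0·∞ as a quotient (0/0 or ∞/∞ form), then apply L'Hôpital's rule:
  lim(x→π/2) 7·(π/2 - x)·tan(x) = 7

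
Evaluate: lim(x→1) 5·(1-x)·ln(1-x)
This is a 0·∞ indeterminate form.

Rewrite 0·∞ as a quotient (0/0 or ∞/∞ form), then apply L'Hôpital's rule:
  lim(x→1) 5·(1-x)·ln(1-x) = 0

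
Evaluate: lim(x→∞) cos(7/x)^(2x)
This is an exponential indeterminate form.

For exponential indeterminate forms, take the natural log:
  Let L = lim(x→∞) cos(7/x)^(2x)
  Then ln(L) = lim(x→∞) [exponent × ln(base)]
  Evaluate using L'Hôpital or standard limits, then exponentiate.
  L = 1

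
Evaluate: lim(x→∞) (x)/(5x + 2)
This is an ∞/∞ indeterminate form.

Apply L'Hôpital's rule: differentiate numerator and denominator separately.
  f(x) = x   ⇒   f'(x) = 1
  g(x) = 5·x + 2   ⇒   g'(x) = 5
  lim(x→∞) f'(x)/g'(x) = lim(x→∞) (1)/(5)
  = 1/5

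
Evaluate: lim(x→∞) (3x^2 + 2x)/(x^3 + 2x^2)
This is an ∞/∞ indeterminate form.

Apply L'Hôpital's rule: differentiate numerator and denominator separately.
  f(x) = 3·x^2 + 2·x   ⇒   f'(x) = 6·x + 2
  g(x) = x^3 + 2·x^2   ⇒   g'(x) = 3·x^2 + 4·x
  lim(x→∞) f'(x)/g'(x) = lim(x→∞) (6·x + 2)/(3·x^2 + 4·x)
  = 0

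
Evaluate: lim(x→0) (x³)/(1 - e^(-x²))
This is a 0/0 indeterminate form.

Apply L'Hôpital's rule: differentiate numerator and denominator separately.
  f(x) = x^3   ⇒   f'(x) = 3·x^2
  g(x) = 1 - e^(-x^2)   ⇒   g'(x) = 2·x·e^(-x^2)
  lim(x→0) f'(x)/g'(x) = lim(x→0) (3·x^2)/(2·x·e^(-x^2))
  = 0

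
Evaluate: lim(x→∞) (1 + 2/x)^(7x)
This is an exponential indeterminate form.

For exponential indeterminate forms, take the natural log:
  Let L = lim(x→∞) (1 + 2/x)^(7x)
  Then ln(L) = lim(x→∞) [exponent × ln(base)]
  Evaluate using L'Hôpital or standard limits, then exponentiate.
  L = e^(14)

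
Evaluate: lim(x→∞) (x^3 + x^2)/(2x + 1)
This is an ∞/∞ indeterminate form.

Apply L'Hôpital's rule: differentiate numerator and denominator separately.
  f(x) = x^3 + x^2   ⇒   f'(x) = 3·x^2 + 2·x
  g(x) = 2·x + 1   ⇒   g'(x) = 2
  lim(x→∞) f'(x)/g'(x) = lim(x→∞) (3·x^2 + 2·x)/(2)
  = ∞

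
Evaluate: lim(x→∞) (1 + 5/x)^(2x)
This is an exponential indeterminate form.

For exponential indeterminate forms, take the natural log:
  Let L = lim(x→∞) (1 + 5/x)^(2x)
  Then ln(L) = lim(x→∞) [exponent × ln(base)]
  Evaluate using L'Hôpital or standard limits, then exponentiate.
  L = e^(10)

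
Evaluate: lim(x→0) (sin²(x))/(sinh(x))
This is a 0/0 indeterminate form.

Apply L'Hôpital's rule: differentiate numerator and denominator separately.
  f(x) = sin(x)^2   ⇒   f'(x) = 2·sin(x)·cos(x)
  g(x) = sinh(x)   ⇒   g'(x) = cosh(x)
  lim(x→0) f'(x)/g'(x) = lim(x→0) (2·sin(x)·cos(x))/(cosh(x))
  = 0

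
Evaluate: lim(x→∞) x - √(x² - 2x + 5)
This is an ∞-∞ indeterminate form.

Combine fractions or rationalize to convert ∞-∞ to 0/0 form:
  lim(x→∞) x - √(x² - 2x + 5) = 1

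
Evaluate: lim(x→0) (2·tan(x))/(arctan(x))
This is a 0/0 indeterminate form.

Apply L'Hôpital's rule: differentiate numerator and denominator separately.
  f(x) = 2·tan(x)   ⇒   f'(x) = 2·tan(x)^2 + 2
  g(x) = atan(x)   ⇒   g'(x) = 1/(x^2 + 1)
  lim(x→0) f'(x)/g'(x) = lim(x→0) (2·tan(x)^2 + 2)/(1/(x^2 + 1))
  = 2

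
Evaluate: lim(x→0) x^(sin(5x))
This is an exponential indeterminate form.

For exponential indeterminate forms, take the natural log:
  Let L = lim(x→0) x^(sin(5x))
  Then ln(L) = lim(x→0) [exponent × ln(base)]
  Evaluate using L'Hôpital or standard limits, then exponentiate.
  L = 1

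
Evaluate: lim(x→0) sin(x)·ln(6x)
This is a 0·∞ indeterminate form.

Rewrite 0·∞ as a quotient (0/0 or ∞/∞ form), then apply L'Hôpital's rule:
  lim(x→0) sin(x)·ln(6x) = 0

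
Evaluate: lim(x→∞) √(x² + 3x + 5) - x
This is an ∞-∞ indeterminate form.

Combine fractions or rationalize to convert ∞-∞ to 0/0 form:
  lim(x→∞) √(x² + 3x + 5) - x = 3/2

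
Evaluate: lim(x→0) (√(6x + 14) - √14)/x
This is a standard limit.

Factor or rationalize the expression:
  lim(x→0) (√(6x + 14) - √14)/x = 3·sqrt(14)/14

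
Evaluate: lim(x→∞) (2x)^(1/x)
This is an exponential indeterminate form.

For exponential indeterminate forms, take the natural log:
  Let L = lim(x→∞) (2x)^(1/x)
  Then ln(L) = lim(x→∞) [exponent × ln(base)]
  Evaluate using L'Hôpital or standard limits, then exponentiate.
  L = 1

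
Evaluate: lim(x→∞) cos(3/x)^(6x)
This is an exponential indeterminate form.

For exponential indeterminate forms, take the natural log:
  Let L = lim(x→∞) cos(3/x)^(6x)
  Then ln(L) = lim(x→∞) [exponent × ln(base)]
  Evaluate using L'Hôpital or standard limits, then exponentiate.
  L = 1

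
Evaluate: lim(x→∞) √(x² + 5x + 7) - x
This is an ∞-∞ indeterminate form.

Combine fractions or rationalize to convert ∞-∞ to 0/0 form:
  lim(x→∞) √(x² + 5x + 7) - x = 5/2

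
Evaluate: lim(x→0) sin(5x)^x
This is an exponential indeterminate form.

For exponential indeterminate forms, take the natural log:
  Let L = lim(x→0) sin(5x)^x
  Then ln(L) = lim(x→0) [exponent × ln(base)]
  Evaluate using L'Hôpital or standard limits, then exponentiate.
  L = 1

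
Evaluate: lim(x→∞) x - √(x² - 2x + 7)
This is an ∞-∞ indeterminate form.

Combine fractions or rationalize to convert ∞-∞ to 0/0 form:
  lim(x→∞) x - √(x² - 2x + 7) = 1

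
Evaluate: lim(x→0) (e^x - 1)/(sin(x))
This is a 0/0 indeterminate form.

Apply L'Hôpital's rule: differentiate numerator and denominator separately.
  f(x) = e^(x) - 1   ⇒   f'(x) = e^(x)
  g(x) = sin(x)   ⇒   g'(x) = cos(x)
  lim(x→0) f'(x)/g'(x) = lim(x→0) (e^(x))/(cos(x))
  = 1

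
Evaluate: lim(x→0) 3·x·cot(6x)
This is a 0·∞ indeterminate form.

Rewrite 0·∞ as a quotient (0/0 or ∞/∞ form), then apply L'Hôpital's rule:
  lim(x→0) 3·x·cot(6x) = 1/2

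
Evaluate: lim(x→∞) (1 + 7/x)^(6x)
This is an exponential indeterminate form.

For exponential indeterminate forms, take the natural log:
  Let L = lim(x→∞) (1 + 7/x)^(6x)
  Then ln(L) = lim(x→∞) [exponent × ln(base)]
  Evaluate using L'Hôpital or standard limits, then exponentiate.
  L = e^(42)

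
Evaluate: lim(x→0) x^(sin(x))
This is an exponential indeterminate form.

For exponential indeterminate forms, take the natural log:
  Let L = lim(x→0) x^(sin(x))
  Then ln(L) = lim(x→0) [exponent × ln(base)]
  Evaluate using L'Hôpital or standard limits, then exponentiate.
  L = 1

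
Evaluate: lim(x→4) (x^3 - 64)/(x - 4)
This is a standard limit.

Factor or rationalize the expression:
  lim(x→4) (x^3 - 64)/(x - 4) = 48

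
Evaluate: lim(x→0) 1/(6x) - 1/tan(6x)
This is an ∞-∞ indeterminate form.

Combine fractions or rationalize to convert ∞-∞ to 0/0 form:
  lim(x→0) 1/(6x) - 1/tan(6x) = 0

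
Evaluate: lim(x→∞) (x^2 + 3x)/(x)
This is an ∞/∞ indeterminate form.

Apply L'Hôpital's rule: differentiate numerator and denominator separately.
  f(x) = x^2 + 3·x   ⇒   f'(x) = 2·x + 3
  g(x) = x   ⇒   g'(x) = 1
  lim(x→∞) f'(x)/g'(x) = lim(x→∞) (2·x + 3)/(1)
  = ∞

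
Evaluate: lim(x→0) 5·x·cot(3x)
This is a 0·∞ indeterminate form.

Rewrite 0·∞ as a quotient (0/0 or ∞/∞ form), then apply L'Hôpital's rule:
  lim(x→0) 5·x·cot(3x) = 5/3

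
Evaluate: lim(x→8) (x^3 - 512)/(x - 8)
This is a standard limit.

Factor or rationalize the expression:
  lim(x→8) (x^3 - 512)/(x - 8) = 192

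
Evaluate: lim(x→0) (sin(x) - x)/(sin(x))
This is a 0/0 indeterminate form.

Apply L'Hôpital's rule: differentiate numerator and denominator separately.
  f(x) = -x + sin(x)   ⇒   f'(x) = cos(x) - 1
  g(x) = sin(x)   ⇒   g'(x) = cos(x)
  lim(x→0) f'(x)/g'(x) = lim(x→0) (cos(x) - 1)/(cos(x))
  = 0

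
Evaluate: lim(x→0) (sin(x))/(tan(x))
This is a 0/0 indeterminate form.

Apply L'Hôpital's rule: differentiate numerator and denominator separately.
  f(x) = sin(x)   ⇒   f'(x) = cos(x)
  g(x) = tan(x)   ⇒   g'(x) = tan(x)^2 + 1
  lim(x→0) f'(x)/g'(x) = lim(x→0) (cos(x))/(tan(x)^2 + 1)
  = 1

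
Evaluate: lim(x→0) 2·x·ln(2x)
This is a 0·∞ indeterminate form.

Rewrite 0·∞ as a quotient (0/0 or ∞/∞ form), then apply L'Hôpital's rule:
  lim(x→0) 2·x·ln(2x) = 0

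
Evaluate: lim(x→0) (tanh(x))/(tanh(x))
This is a 0/0 indeterminate form.

Apply L'Hôpital's rule: differentiate numerator and denominator separately.
  f(x) = tanh(x)   ⇒   f'(x) = 1 - tanh(x)^2
  g(x) = tanh(x)   ⇒   g'(x) = 1 - tanh(x)^2
  lim(x→0) f'(x)/g'(x) = lim(x→0) (1 - tanh(x)^2)/(1 - tanh(x)^2)
  = 1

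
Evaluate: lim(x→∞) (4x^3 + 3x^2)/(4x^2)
This is an ∞/∞ indeterminate form.

Apply L'Hôpital's rule: differentiate numerator and denominator separately.
  f(x) = 4·x^3 + 3·x^2   ⇒   f'(x) = 12·x^2 + 6·x
  g(x) = 4·x^2   ⇒   g'(x) = 8·x
  lim(x→∞) f'(x)/g'(x) = lim(x→∞) (12·x^2 + 6·x)/(8·x)
  = ∞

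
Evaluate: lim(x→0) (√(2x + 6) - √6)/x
This is a standard limit.

Factor or rationalize the expression:
  lim(x→0) (√(2x + 6) - √6)/x = sqrt(6)/6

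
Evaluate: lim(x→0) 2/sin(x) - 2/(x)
This is an ∞-∞ indeterminate form.

Combine fractions or rationalize to convert ∞-∞ to 0/0 form:
  lim(x→0) 2/sin(x) - 2/(x) = 0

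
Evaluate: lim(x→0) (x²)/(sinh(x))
This is a 0/0 indeterminate form.

Apply L'Hôpital's rule: differentiate numerator and denominator separately.
  f(x) = x^2   ⇒   f'(x) = 2·x
  g(x) = sinh(x)   ⇒   g'(x) = cosh(x)
  lim(x→0) f'(x)/g'(x) = lim(x→0) (2·x)/(cosh(x))
  = 0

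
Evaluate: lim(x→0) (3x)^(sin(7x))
This is an exponential indeterminate form.

For exponential indeterminate forms, take the natural log:
  Let L = lim(x→0) (3x)^(sin(7x))
  Then ln(L) = lim(x→0) [exponent × ln(base)]
  Evaluate using L'Hôpital or standard limits, then exponentiate.
  L = 1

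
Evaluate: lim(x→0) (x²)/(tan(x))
This is a 0/0 indeterminate form.

Apply L'Hôpital's rule: differentiate numerator and denominator separately.
  f(x) = x^2   ⇒   f'(x) = 2·x
  g(x) = tan(x)   ⇒   g'(x) = tan(x)^2 + 1
  lim(x→0) f'(x)/g'(x) = lim(x→0) (2·x)/(tan(x)^2 + 1)
  = 0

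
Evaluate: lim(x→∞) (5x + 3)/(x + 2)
This is an ∞/∞ indeterminate form.

Apply L'Hôpital's rule: differentiate numerator and denominator separately.
  f(x) = 5·x + 3   ⇒   f'(x) = 5
  g(x) = x + 2   ⇒   g'(x) = 1
  lim(x→∞) f'(x)/g'(x) = lim(x→∞) (5)/(1)
  = 5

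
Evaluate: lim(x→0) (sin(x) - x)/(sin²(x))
This is a 0/0 indeterminate form.

Apply L'Hôpital's rule: differentiate numerator and denominator separately.
  f(x) = -x + sin(x)   ⇒   f'(x) = cos(x) - 1
  g(x) = sin(x)^2   ⇒   g'(x) = 2·sin(x)·cos(x)
  lim(x→0) f'(x)/g'(x) = lim(x→0) (cos(x) - 1)/(2·sin(x)·cos(x))
  = 0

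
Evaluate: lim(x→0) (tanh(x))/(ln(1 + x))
This is a 0/0 indeterminate form.

Apply L'Hôpital's rule: differentiate numerator and denominator separately.
  f(x) = tanh(x)   ⇒   f'(x) = 1 - tanh(x)^2
  g(x) = ln(x + 1)   ⇒   g'(x) = 1/(x + 1)
  lim(x→0) f'(x)/g'(x) = lim(x→0) (1 - tanh(x)^2)/(1/(x + 1))
  = 1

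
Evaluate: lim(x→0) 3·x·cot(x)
This is a 0·∞ indeterminate form.

Rewrite 0·∞ as a quotient (0/0 or ∞/∞ form), then apply L'Hôpital's rule:
  lim(x→0) 3·x·cot(x) = 3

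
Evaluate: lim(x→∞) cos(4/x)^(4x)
This is an exponential indeterminate form.

For exponential indeterminate forms, take the natural log:
  Let L = lim(x→∞) cos(4/x)^(4x)
  Then ln(L) = lim(x→∞) [exponent × ln(base)]
  Evaluate using L'Hôpital or standard limits, then exponentiate.
  L = 1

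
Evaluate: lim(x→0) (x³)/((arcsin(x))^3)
This is a 0/0 indeterminate form.

Apply L'Hôpital's rule: differentiate numerator and denominator separately.
  f(x) = x^3   ⇒   f'(x) = 3·x^2
  g(x) = asin(x)^3   ⇒   g'(x) = 3·asin(x)^2/sqrt(1 - x^2)
  lim(x→0) f'(x)/g'(x) = lim(x→0) (3·x^2)/(3·asin(x)^2/sqrt(1 - x^2))
  = 1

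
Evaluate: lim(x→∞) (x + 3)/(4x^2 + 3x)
This is an ∞/∞ indeterminate form.

Apply L'Hôpital's rule: differentiate numerator and denominator separately.
  f(x) = x + 3   ⇒   f'(x) = 1
  g(x) = 4·x^2 + 3·x   ⇒   g'(x) = 8·x + 3
  lim(x→∞) f'(x)/g'(x) = lim(x→∞) (1)/(8·x + 3)
  = 0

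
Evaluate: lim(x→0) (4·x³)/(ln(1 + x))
This is a 0/0 indeterminate form.

Apply L'Hôpital's rule: differentiate numerator and denominator separately.
  f(x) = 4·x^3   ⇒   f'(x) = 12·x^2
  g(x) = ln(x + 1)   ⇒   g'(x) = 1/(x + 1)
  lim(x→0) f'(x)/g'(x) = lim(x→0) (12·x^2)/(1/(x + 1))
  = 0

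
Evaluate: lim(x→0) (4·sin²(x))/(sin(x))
This is a 0/0 indeterminate form.

Apply L'Hôpital's rule: differentiate numerator and denominator separately.
  f(x) = 4·sin(x)^2   ⇒   f'(x) = 8·sin(x)·cos(x)
  g(x) = sin(x)   ⇒   g'(x) = cos(x)
  lim(x→0) f'(x)/g'(x) = lim(x→0) (8·sin(x)·cos(x))/(cos(x))
  = 0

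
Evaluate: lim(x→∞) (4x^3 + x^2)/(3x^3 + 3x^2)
This is an ∞/∞ indeterminate form.

Apply L'Hôpital's rule: differentiate numerator and denominator separately.
  f(x) = 4·x^3 + x^2   ⇒   f'(x) = 12·x^2 + 2·x
  g(x) = 3·x^3 + 3·x^2   ⇒   g'(x) = 9·x^2 + 6·x
  lim(x→∞) f'(x)/g'(x) = lim(x→∞) (12·x^2 + 2·x)/(9·x^2 + 6·x)
  = 4/3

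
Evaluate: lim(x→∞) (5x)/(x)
This is an ∞/∞ indeterminate form.

Apply L'Hôpital's rule: differentiate numerator and denominator separately.
  f(x) = 5·x   ⇒   f'(x) = 5
  g(x) = x   ⇒   g'(x) = 1
  lim(x→∞) f'(x)/g'(x) = lim(x→∞) (5)/(1)
  = 5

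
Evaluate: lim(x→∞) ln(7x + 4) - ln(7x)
This is an ∞-∞ indeterminate form.

Combine fractions or rationalize to convert ∞-∞ to 0/0 form:
  lim(x→∞) ln(7x + 4) - ln(7x) = 0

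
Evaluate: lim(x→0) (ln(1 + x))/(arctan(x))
This is a 0/0 indeterminate form.

Apply L'Hôpital's rule: differentiate numerator and denominator separately.
  f(x) = ln(x + 1)   ⇒   f'(x) = 1/(x + 1)
  g(x) = atan(x)   ⇒   g'(x) = 1/(x^2 + 1)
  lim(x→0) f'(x)/g'(x) = lim(x→0) (1/(x + 1))/(1/(x^2 + 1))
  = 1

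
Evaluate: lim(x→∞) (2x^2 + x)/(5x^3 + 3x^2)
This is an ∞/∞ indeterminate form.

Apply L'Hôpital's rule: differentiate numerator and denominator separately.
  f(x) = 2·x^2 + x   ⇒   f'(x) = 4·x + 1
  g(x) = 5·x^3 + 3·x^2   ⇒   g'(x) = 15·x^2 + 6·x
  lim(x→∞) f'(x)/g'(x) = lim(x→∞) (4·x + 1)/(15·x^2 + 6·x)
  = 0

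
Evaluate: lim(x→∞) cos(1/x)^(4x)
This is an exponential indeterminate form.

For exponential indeterminate forms, take the natural log:
  Let L = lim(x→∞) cos(1/x)^(4x)
  Then ln(L) = lim(x→∞) [exponent × ln(base)]
  Evaluate using L'Hôpital or standard limits, then exponentiate.
  L = 1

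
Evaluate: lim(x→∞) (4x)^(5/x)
This is an exponential indeterminate form.

For exponential indeterminate forms, take the natural log:
  Let L = lim(x→∞) (4x)^(5/x)
  Then ln(L) = lim(x→∞) [exponent × ln(base)]
  Evaluate using L'Hôpital or standard limits, then exponentiate.
  L = 1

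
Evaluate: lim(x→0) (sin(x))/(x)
This is a 0/0 indeterminate form.

Apply L'Hôpital's rule: differentiate numerator and denominator separately.
  f(x) = sin(x)   ⇒   f'(x) = cos(x)
  g(x) = x   ⇒   g'(x) = 1
  lim(x→0) f'(x)/g'(x) = lim(x→0) (cos(x))/(1)
  = 1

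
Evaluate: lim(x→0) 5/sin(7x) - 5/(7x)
This is an ∞-∞ indeterminate form.

Combine fractions or rationalize to convert ∞-∞ to 0/0 form:
  lim(x→0) 5/sin(7x) - 5/(7x) = 0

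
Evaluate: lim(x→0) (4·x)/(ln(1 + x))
This is a 0/0 indeterminate form.

Apply L'Hôpital's rule: differentiate numerator and denominator separately.
  f(x) = 4·x   ⇒   f'(x) = 4
  g(x) = ln(x + 1)   ⇒   g'(x) = 1/(x + 1)
  lim(x→0) f'(x)/g'(x) = lim(x→0) (4)/(1/(x + 1))
  = 4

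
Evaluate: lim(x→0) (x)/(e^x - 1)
This is a 0/0 indeterminate form.

Apply L'Hôpital's rule: differentiate numerator and denominator separately.
  f(x) = x   ⇒   f'(x) = 1
  g(x) = e^(x) - 1   ⇒   g'(x) = e^(x)
  lim(x→0) f'(x)/g'(x) = lim(x→0) (1)/(e^(x))
  = 1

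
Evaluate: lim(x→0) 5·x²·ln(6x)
This is a 0·∞ indeterminate form.

Rewrite 0·∞ as a quotient (0/0 or ∞/∞ form), then apply L'Hôpital's rule:
  lim(x→0) 5·x²·ln(6x) = 0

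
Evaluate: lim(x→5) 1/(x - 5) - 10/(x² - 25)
This is an ∞-∞ indeterminate form.

Combine fractions or rationalize to convert ∞-∞ to 0/0 form:
  lim(x→5) 1/(x - 5) - 10/(x² - 25) = 1/10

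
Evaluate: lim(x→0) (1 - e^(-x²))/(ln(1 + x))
This is a 0/0 indeterminate form.

Apply L'Hôpital's rule: differentiate numerator and denominator separately.
  f(x) = 1 - e^(-x^2)   ⇒   f'(x) = 2·x·e^(-x^2)
  g(x) = ln(x + 1)   ⇒   g'(x) = 1/(x + 1)
  lim(x→0) f'(x)/g'(x) = lim(x→0) (2·x·e^(-x^2))/(1/(x + 1))
  = 0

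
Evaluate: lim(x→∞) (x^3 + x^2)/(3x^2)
This is an ∞/∞ indeterminate form.

Apply L'Hôpital's rule: differentiate numerator and denominator separately.
  f(x) = x^3 + x^2   ⇒   f'(x) = 3·x^2 + 2·x
  g(x) = 3·x^2   ⇒   g'(x) = 6·x
  lim(x→∞) f'(x)/g'(x) = lim(x→∞) (3·x^2 + 2·x)/(6·x)
  = ∞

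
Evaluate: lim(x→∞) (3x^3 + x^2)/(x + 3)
This is an ∞/∞ indeterminate form.

Apply L'Hôpital's rule: differentiate numerator and denominator separately.
  f(x) = 3·x^3 + x^2   ⇒   f'(x) = 9·x^2 + 2·x
  g(x) = x + 3   ⇒   g'(x) = 1
  lim(x→∞) f'(x)/g'(x) = lim(x→∞) (9·x^2 + 2·x)/(1)
  = ∞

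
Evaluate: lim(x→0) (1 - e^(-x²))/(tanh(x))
This is a 0/0 indeterminate form.

Apply L'Hôpital's rule: differentiate numerator and denominator separately.
  f(x) = 1 - e^(-x^2)   ⇒   f'(x) = 2·x·e^(-x^2)
  g(x) = tanh(x)   ⇒   g'(x) = 1 - tanh(x)^2
  lim(x→0) f'(x)/g'(x) = lim(x→0) (2·x·e^(-x^2))/(1 - tanh(x)^2)
  = 0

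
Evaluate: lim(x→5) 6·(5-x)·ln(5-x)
This is a 0·∞ indeterminate form.

Rewrite 0·∞ as a quotient (0/0 or ∞/∞ form), then apply L'Hôpital's rule:
  lim(x→5) 6·(5-x)·ln(5-x) = 0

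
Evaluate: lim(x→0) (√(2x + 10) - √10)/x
This is a standard limit.

Factor or rationalize the expression:
  lim(x→0) (√(2x + 10) - √10)/x = sqrt(10)/10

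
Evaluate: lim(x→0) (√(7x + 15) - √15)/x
This is a standard limit.

Factor or rationalize the expression:
  lim(x→0) (√(7x + 15) - √15)/x = 7·sqrt(15)/30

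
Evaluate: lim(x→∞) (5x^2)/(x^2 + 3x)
This is an ∞/∞ indeterminate form.

Apply L'Hôpital's rule: differentiate numerator and denominator separately.
  f(x) = 5·x^2   ⇒   f'(x) = 10·x
  g(x) = x^2 + 3·x   ⇒   g'(x) = 2·x + 3
  lim(x→∞) f'(x)/g'(x) = lim(x→∞) (10·x)/(2·x + 3)
  = 5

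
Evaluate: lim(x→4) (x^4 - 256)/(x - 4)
This is a standard limit.

Factor or rationalize the expression:
  lim(x→4) (x^4 - 256)/(x - 4) = 256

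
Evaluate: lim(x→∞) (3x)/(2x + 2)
This is an ∞/∞ indeterminate form.

Apply L'Hôpital's rule: differentiate numerator and denominator separately.
  f(x) = 3·x   ⇒   f'(x) = 3
  g(x) = 2·x + 2   ⇒   g'(x) = 2
  lim(x→∞) f'(x)/g'(x) = lim(x→∞) (3)/(2)
  = 3/2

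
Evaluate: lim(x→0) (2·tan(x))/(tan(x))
This is a 0/0 indeterminate form.

Apply L'Hôpital's rule: differentiate numerator and denominator separately.
  f(x) = 2·tan(x)   ⇒   f'(x) = 2·tan(x)^2 + 2
  g(x) = tan(x)   ⇒   g'(x) = tan(x)^2 + 1
  lim(x→0) f'(x)/g'(x) = lim(x→0) (2·tan(x)^2 + 2)/(tan(x)^2 + 1)
  = 2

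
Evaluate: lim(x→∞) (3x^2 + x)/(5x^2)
This is an ∞/∞ indeterminate form.

Apply L'Hôpital's rule: differentiate numerator and denominator separately.
  f(x) = 3·x^2 + x   ⇒   f'(x) = 6·x + 1
  g(x) = 5·x^2   ⇒   g'(x) = 10·x
  lim(x→∞) f'(x)/g'(x) = lim(x→∞) (6·x + 1)/(10·x)
  = 3/5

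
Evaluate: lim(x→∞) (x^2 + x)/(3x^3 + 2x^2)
This is an ∞/∞ indeterminate form.

Apply L'Hôpital's rule: differentiate numerator and denominator separately.
  f(x) = x^2 + x   ⇒   f'(x) = 2·x + 1
  g(x) = 3·x^3 + 2·x^2   ⇒   g'(x) = 9·x^2 + 4·x
  lim(x→∞) f'(x)/g'(x) = lim(x→∞) (2·x + 1)/(9·x^2 + 4·x)
  = 0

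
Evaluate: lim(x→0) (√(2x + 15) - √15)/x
This is a standard limit.

Factor or rationalize the expression:
  lim(x→0) (√(2x + 15) - √15)/x = sqrt(15)/15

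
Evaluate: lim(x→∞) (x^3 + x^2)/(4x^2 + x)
This is an ∞/∞ indeterminate form.

Apply L'Hôpital's rule: differentiate numerator and denominator separately.
  f(x) = x^3 + x^2   ⇒   f'(x) = 3·x^2 + 2·x
  g(x) = 4·x^2 + x   ⇒   g'(x) = 8·x + 1
  lim(x→∞) f'(x)/g'(x) = lim(x→∞) (3·x^2 + 2·x)/(8·x + 1)
  = ∞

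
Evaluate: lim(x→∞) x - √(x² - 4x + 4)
This is an ∞-∞ indeterminate form.

Combine fractions or rationalize to convert ∞-∞ to 0/0 form:
  lim(x→∞) x - √(x² - 4x + 4) = 2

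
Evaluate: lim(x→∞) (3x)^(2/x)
This is an exponential indeterminate form.

For exponential indeterminate forms, take the natural log:
  Let L = lim(x→∞) (3x)^(2/x)
  Then ln(L) = lim(x→∞) [exponent × ln(base)]
  Evaluate using L'Hôpital or standard limits, then exponentiate.
  L = 1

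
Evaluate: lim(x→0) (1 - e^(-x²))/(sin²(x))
This is a 0/0 indeterminate form.

Apply L'Hôpital's rule: differentiate numerator and denominator separately.
  f(x) = 1 - e^(-x^2)   ⇒   f'(x) = 2·x·e^(-x^2)
  g(x) = sin(x)^2   ⇒   g'(x) = 2·sin(x)·cos(x)
  lim(x→0) f'(x)/g'(x) = lim(x→0) (2·x·e^(-x^2))/(2·sin(x)·cos(x))
  = 1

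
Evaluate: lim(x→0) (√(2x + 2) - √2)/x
This is a standard limit.

Factor or rationalize the expression:
  lim(x→0) (√(2x + 2) - √2)/x = sqrt(2)/2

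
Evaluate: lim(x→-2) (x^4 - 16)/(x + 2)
This is a standard limit.

Factor or rationalize the expression:
  lim(x→-2) (x^4 - 16)/(x + 2) = -32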